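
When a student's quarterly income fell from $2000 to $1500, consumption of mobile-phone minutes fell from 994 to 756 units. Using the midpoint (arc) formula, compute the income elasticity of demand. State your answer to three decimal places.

0.952

ΔQ = 756 − 994 = -238; midpoint Q̄ = (994 + 756)/2 = 875.
ΔI = 1500 − 2000 = -500; midpoint Ī = (2000 + 1500)/2 = 1750.
η = (ΔQ/Q̄) ÷ (ΔI/Ī) = (-238/875) ÷ (-500/1750) = 0.952.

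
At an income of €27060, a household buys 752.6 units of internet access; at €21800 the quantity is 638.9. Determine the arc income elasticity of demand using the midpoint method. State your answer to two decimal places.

0.76

ΔQ = 638.9 − 752.6 = -113.7; midpoint Q̄ = (752.6 + 638.9)/2 = 695.75.
ΔI = 21800 − 27060 = -5260; midpoint Ī = (27060 + 21800)/2 = 24430.
η = (ΔQ/Q̄) ÷ (ΔI/Ī) = (-113.7/695.75) ÷ (-5260/24430) = 0.76.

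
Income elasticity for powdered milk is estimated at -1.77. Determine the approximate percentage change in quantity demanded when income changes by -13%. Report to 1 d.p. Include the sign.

23.0%

%ΔQ ≈ η × %ΔI = -1.77 × (-13%) = 23.0%.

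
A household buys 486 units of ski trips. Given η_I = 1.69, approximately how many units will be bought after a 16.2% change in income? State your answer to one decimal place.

619.1

%ΔQ ≈ η × %ΔI = 1.69 × 16.2% = 27.378%.
New Q ≈ 486 × (1 + 0.27378) = 619.1.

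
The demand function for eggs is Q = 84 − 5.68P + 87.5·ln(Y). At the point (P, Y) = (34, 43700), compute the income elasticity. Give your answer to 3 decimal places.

At P = 34, Y = 43700: Q = 825.827.
Holding P constant, ∂Q/∂Y = 87.5/Y = 0.00200229.
η_Y = (∂Q/∂Y)·(Y/Q) = 0.00200229 × (43700/825.827) = 0.106.

0.106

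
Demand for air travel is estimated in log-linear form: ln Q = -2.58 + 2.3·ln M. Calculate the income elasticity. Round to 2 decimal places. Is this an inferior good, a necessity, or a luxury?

In a log-linear demand, the coefficient on ln M is the income elasticity.
So η = 2.30.
η > 1 ⇒ luxury.

2.30 (luxury)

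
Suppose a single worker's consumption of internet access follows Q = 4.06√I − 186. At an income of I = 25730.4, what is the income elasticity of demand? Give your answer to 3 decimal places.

At I = 25730.4: Q = 465.252.
dQ/dI = 4.06/(2√I) = 0.0126553 at this income.
η = (dQ/dI)·(I/Q) = 0.0126553 × (25730.4/465.252) = 0.700.

0.700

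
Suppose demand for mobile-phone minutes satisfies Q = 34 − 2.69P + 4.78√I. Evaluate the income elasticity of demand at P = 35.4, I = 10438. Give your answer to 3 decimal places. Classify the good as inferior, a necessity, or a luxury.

0.572 (necessity)

At P = 35.4, I = 10438: Q = 427.130.
Holding P constant, ∂Q/∂I = 4.78/(2√I) = 0.0233932.
η_I = (∂Q/∂I)·(I/Q) = 0.0233932 × (10438/427.130) = 0.572.
Since 0 < η < 1, this is a necessity.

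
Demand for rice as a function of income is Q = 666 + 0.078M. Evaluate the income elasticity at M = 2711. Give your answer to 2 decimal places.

0.24

At M = 2711: Q = 877.458.
dQ/dM = 0.078.
η = (dQ/dM)·(M/Q) = 0.078 × (2711/877.458) = 0.24.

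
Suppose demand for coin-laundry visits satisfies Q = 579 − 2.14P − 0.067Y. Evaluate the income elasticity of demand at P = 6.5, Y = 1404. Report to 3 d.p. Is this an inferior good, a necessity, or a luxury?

At P = 6.5, Y = 1404: Q = 471.022.
Holding P constant, ∂Q/∂Y = −0.067.
η_Y = (∂Q/∂Y)·(Y/Q) = -0.067 × (1404/471.022) = -0.200.
Since η < 0, this is an inferior good.

-0.200 (inferior good)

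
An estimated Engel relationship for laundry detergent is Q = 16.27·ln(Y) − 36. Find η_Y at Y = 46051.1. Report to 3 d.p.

0.117

At Y = 46051.1: Q = 138.699.
dQ/dY = 16.27/Y = 0.000353303 at this income.
η = (dQ/dY)·(Y/Q) = 0.000353303 × (46051.1/138.699) = 0.117.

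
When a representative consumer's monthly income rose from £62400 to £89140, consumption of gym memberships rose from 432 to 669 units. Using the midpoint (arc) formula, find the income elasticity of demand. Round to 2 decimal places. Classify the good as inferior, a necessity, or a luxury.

ΔQ = 669 − 432 = 237; midpoint Q̄ = (432 + 669)/2 = 550.5.
ΔI = 89140 − 62400 = 26740; midpoint Ī = (62400 + 89140)/2 = 75770.
η = (ΔQ/Q̄) ÷ (ΔI/Ī) = (237/550.5) ÷ (26740/75770) = 1.22.
η > 1 ⇒ luxury.

1.22 (luxury)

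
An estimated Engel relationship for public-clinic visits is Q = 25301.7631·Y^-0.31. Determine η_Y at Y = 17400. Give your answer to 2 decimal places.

For Q = A·Y^β the income elasticity is constant and equal to β.
Here β = -0.31, so η = -0.31.

-0.31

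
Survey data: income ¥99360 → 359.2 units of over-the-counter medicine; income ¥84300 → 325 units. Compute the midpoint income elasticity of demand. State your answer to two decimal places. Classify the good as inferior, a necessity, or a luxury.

0.61 (necessity)

ΔQ = 325 − 359.2 = -34.2; midpoint Q̄ = (359.2 + 325)/2 = 342.1.
ΔI = 84300 − 99360 = -15060; midpoint Ī = (99360 + 84300)/2 = 91830.
η = (ΔQ/Q̄) ÷ (ΔI/Ī) = (-34.2/342.1) ÷ (-15060/91830) = 0.61.
0 < η < 1 ⇒ necessity.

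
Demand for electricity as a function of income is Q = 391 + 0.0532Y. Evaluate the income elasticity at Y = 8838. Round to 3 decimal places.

0.546

At Y = 8838: Q = 861.182.
dQ/dY = 0.0532.
η = (dQ/dY)·(Y/Q) = 0.0532 × (8838/861.182) = 0.546.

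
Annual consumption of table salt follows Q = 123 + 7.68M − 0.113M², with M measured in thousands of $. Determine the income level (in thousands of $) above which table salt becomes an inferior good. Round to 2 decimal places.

dQ/dM = 7.68 − 0.226M.
The good is inferior where dQ/dM < 0. Setting dQ/dM = 0 gives M = 7.68 / 0.226 = 33.98.

33.98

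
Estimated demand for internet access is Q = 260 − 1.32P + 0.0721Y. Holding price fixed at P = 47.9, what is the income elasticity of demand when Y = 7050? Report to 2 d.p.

At P = 47.9, Y = 7050: Q = 705.077.
Holding P constant, ∂Q/∂Y = 0.0721.
η_Y = (∂Q/∂Y)·(Y/Q) = 0.0721 × (7050/705.077) = 0.72.

0.72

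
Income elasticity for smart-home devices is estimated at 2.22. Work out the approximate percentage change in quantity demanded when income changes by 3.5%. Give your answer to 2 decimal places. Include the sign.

%ΔQ ≈ η × %ΔI = 2.22 × 3.5% = 7.77%.

7.77%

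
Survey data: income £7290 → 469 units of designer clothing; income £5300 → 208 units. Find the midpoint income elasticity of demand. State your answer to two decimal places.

2.44

ΔQ = 208 − 469 = -261; midpoint Q̄ = (469 + 208)/2 = 338.5.
ΔI = 5300 − 7290 = -1990; midpoint Ī = (7290 + 5300)/2 = 6295.
η = (ΔQ/Q̄) ÷ (ΔI/Ī) = (-261/338.5) ÷ (-1990/6295) = 2.44.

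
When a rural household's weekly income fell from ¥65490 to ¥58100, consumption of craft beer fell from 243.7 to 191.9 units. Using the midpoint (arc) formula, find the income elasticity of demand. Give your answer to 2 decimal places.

1.99

ΔQ = 191.9 − 243.7 = -51.8; midpoint Q̄ = (243.7 + 191.9)/2 = 217.8.
ΔI = 58100 − 65490 = -7390; midpoint Ī = (65490 + 58100)/2 = 61795.
η = (ΔQ/Q̄) ÷ (ΔI/Ī) = (-51.8/217.8) ÷ (-7390/61795) = 1.99.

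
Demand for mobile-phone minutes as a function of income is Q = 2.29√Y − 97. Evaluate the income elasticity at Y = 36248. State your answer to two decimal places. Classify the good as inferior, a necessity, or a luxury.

At Y = 36248: Q = 338.991.
dQ/dY = 2.29/(2√Y) = 0.006014 at this income.
η = (dQ/dY)·(Y/Q) = 0.006014 × (36248/338.991) = 0.64.
Since 0 < η < 1, the good is a necessity.

0.64 (necessity)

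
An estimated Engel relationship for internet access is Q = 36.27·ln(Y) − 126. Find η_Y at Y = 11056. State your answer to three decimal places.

0.171

At Y = 11056: Q = 211.700.
dQ/dY = 36.27/Y = 0.00328057 at this income.
η = (dQ/dY)·(Y/Q) = 0.00328057 × (11056/211.700) = 0.171.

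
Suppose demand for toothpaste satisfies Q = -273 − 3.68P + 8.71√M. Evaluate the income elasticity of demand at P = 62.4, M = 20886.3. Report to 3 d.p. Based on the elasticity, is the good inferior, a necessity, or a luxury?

At P = 62.4, M = 20886.3: Q = 756.145.
Holding P constant, ∂Q/∂M = 8.71/(2√M) = 0.030134.
η_M = (∂Q/∂M)·(M/Q) = 0.030134 × (20886.3/756.145) = 0.832.
Since 0 < η < 1, this is a necessity.

0.832 (necessity)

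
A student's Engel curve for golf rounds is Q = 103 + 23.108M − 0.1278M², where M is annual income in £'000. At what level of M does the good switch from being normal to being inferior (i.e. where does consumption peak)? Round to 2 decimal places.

dQ/dM = 23.108 − 0.2556M.
The good is inferior where dQ/dM < 0. Setting dQ/dM = 0 gives M = 23.108 / 0.2556 = 90.41.

90.41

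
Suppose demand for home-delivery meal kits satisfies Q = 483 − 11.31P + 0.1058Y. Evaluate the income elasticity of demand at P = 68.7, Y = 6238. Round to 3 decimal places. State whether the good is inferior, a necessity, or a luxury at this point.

1.803 (luxury)

At P = 68.7, Y = 6238: Q = 365.983.
Holding P constant, ∂Q/∂Y = 0.1058.
η_Y = (∂Q/∂Y)·(Y/Q) = 0.1058 × (6238/365.983) = 1.803.
Since η > 1, this is a luxury.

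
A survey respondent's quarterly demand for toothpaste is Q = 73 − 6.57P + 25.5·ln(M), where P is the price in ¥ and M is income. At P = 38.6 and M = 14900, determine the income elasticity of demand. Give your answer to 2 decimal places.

At P = 38.6, M = 14900: Q = 64.430.
Holding P constant, ∂Q/∂M = 25.5/M = 0.00171141.
η_M = (∂Q/∂M)·(M/Q) = 0.00171141 × (14900/64.430) = 0.40.

0.40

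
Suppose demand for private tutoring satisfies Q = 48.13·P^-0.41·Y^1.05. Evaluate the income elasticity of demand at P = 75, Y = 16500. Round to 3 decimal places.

1.050

For a multiplicative demand Q = A·P^α·Y^β, the income elasticity is β everywhere.
Here β = 1.05, so η = 1.050.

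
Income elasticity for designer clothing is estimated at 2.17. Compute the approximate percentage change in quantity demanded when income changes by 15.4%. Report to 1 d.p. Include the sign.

%ΔQ ≈ η × %ΔI = 2.17 × 15.4% = 33.4%.

33.4%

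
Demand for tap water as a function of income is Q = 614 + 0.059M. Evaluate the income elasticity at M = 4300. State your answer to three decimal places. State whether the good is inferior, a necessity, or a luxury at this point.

0.292 (necessity)

At M = 4300: Q = 867.700.
dQ/dM = 0.059.
η = (dQ/dM)·(M/Q) = 0.059 × (4300/867.700) = 0.292.
Since 0 < η < 1, the good is a necessity.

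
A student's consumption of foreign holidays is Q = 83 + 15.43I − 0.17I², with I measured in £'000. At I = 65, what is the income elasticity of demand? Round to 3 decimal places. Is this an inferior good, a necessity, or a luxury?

-1.179 (inferior good)

At I = 65: Q = 367.7000.
dQ/dI = 15.43 − 0.34I = -6.67000.
η = (dQ/dI)·(I/Q) = -6.67000 × (65/367.7000) = -1.179.
η < 0 ⇒ inferior good.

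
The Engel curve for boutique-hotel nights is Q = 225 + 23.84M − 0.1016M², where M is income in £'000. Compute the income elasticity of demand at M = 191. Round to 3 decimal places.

At M = 191: Q = 1071.9704.
dQ/dM = 23.84 − 0.2032M = -14.97120.
η = (dQ/dM)·(M/Q) = -14.97120 × (191/1071.9704) = -2.668.

-2.668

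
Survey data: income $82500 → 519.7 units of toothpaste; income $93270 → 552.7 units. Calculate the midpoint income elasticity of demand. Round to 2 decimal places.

ΔQ = 552.7 − 519.7 = 33; midpoint Q̄ = (519.7 + 552.7)/2 = 536.2.
ΔI = 93270 − 82500 = 10770; midpoint Ī = (82500 + 93270)/2 = 87885.
η = (ΔQ/Q̄) ÷ (ΔI/Ī) = (33/536.2) ÷ (10770/87885) = 0.50.

0.50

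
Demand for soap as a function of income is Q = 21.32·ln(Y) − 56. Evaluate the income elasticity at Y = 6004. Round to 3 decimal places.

At Y = 6004: Q = 129.488.
dQ/dY = 21.32/Y = 0.00355097 at this income.
η = (dQ/dY)·(Y/Q) = 0.00355097 × (6004/129.488) = 0.165.

0.165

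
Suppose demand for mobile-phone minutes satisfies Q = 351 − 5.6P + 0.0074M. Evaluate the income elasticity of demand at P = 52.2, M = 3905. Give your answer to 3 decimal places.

At P = 52.2, M = 3905: Q = 87.577.
Holding P constant, ∂Q/∂M = 0.0074.
η_M = (∂Q/∂M)·(M/Q) = 0.0074 × (3905/87.577) = 0.330.

0.330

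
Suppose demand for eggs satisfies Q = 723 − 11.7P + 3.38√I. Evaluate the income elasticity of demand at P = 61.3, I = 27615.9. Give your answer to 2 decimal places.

0.49

At P = 61.3, I = 27615.9: Q = 567.479.
Holding P constant, ∂Q/∂I = 3.38/(2√I) = 0.0101697.
η_I = (∂Q/∂I)·(I/Q) = 0.0101697 × (27615.9/567.479) = 0.49.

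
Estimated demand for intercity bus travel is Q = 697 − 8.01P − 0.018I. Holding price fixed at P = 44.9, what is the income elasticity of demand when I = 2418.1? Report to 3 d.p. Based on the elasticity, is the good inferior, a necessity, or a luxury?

-0.148 (inferior good)

At P = 44.9, I = 2418.1: Q = 293.825.
Holding P constant, ∂Q/∂I = −0.018.
η_I = (∂Q/∂I)·(I/Q) = -0.018 × (2418.1/293.825) = -0.148.
Since η < 0, this is an inferior good.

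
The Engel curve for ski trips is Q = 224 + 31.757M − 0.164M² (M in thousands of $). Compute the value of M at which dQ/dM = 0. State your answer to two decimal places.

96.82

dQ/dM = 31.757 − 0.328M.
The good is inferior where dQ/dM < 0. Setting dQ/dM = 0 gives M = 31.757 / 0.328 = 96.82.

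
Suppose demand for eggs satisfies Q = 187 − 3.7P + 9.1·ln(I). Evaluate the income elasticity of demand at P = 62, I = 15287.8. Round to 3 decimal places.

At P = 62, I = 15287.8: Q = 45.277.
Holding P constant, ∂Q/∂I = 9.1/I = 0.000595246.
η_I = (∂Q/∂I)·(I/Q) = 0.000595246 × (15287.8/45.277) = 0.201.

0.201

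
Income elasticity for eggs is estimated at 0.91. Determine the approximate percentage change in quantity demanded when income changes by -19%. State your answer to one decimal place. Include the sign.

-17.3%

%ΔQ ≈ η × %ΔI = 0.91 × (-19%) = -17.3%.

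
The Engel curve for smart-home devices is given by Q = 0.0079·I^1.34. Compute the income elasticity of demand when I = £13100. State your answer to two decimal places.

For Q = A·I^β the income elasticity is constant and equal to β.
Here β = 1.34, so η = 1.34.

1.34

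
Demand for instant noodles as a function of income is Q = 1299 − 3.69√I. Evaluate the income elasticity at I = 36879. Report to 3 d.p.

-0.600

At I = 36879: Q = 590.376.
dQ/dI = -3.69/(2√I) = -0.00960742 at this income.
η = (dQ/dI)·(I/Q) = -0.00960742 × (36879/590.376) = -0.600.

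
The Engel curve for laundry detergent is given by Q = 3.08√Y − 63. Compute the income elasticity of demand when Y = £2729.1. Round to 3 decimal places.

At Y = 2729.1: Q = 97.902.
dQ/dY = 3.08/(2√Y) = 0.0294789 at this income.
η = (dQ/dY)·(Y/Q) = 0.0294789 × (2729.1/97.902) = 0.822.

0.822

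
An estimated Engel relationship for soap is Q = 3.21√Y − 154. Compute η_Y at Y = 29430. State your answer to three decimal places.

0.694

At Y = 29430: Q = 396.681.
dQ/dY = 3.21/(2√Y) = 0.00935578 at this income.
η = (dQ/dY)·(Y/Q) = 0.00935578 × (29430/396.681) = 0.694.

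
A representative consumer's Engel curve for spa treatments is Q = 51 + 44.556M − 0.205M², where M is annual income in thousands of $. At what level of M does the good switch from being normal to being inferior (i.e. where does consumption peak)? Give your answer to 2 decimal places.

108.67

dQ/dM = 44.556 − 0.41M.
The good is inferior where dQ/dM < 0. Setting dQ/dM = 0 gives M = 44.556 / 0.41 = 108.67.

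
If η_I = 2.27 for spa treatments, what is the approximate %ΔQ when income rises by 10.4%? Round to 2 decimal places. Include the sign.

%ΔQ ≈ η × %ΔI = 2.27 × 10.4% = 23.61%.

23.61%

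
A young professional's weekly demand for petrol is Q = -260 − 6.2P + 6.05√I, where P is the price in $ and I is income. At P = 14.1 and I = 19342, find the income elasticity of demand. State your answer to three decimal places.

0.852

At P = 14.1, I = 19342: Q = 493.987.
Holding P constant, ∂Q/∂I = 6.05/(2√I) = 0.0217508.
η_I = (∂Q/∂I)·(I/Q) = 0.0217508 × (19342/493.987) = 0.852.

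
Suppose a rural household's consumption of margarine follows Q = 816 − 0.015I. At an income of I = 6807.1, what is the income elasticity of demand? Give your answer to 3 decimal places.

-0.143

At I = 6807.1: Q = 713.894.
dQ/dI = −0.015.
η = (dQ/dI)·(I/Q) = -0.015 × (6807.1/713.894) = -0.143.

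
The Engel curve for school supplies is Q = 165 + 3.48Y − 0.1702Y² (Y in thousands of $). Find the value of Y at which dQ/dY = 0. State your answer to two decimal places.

dQ/dY = 3.48 − 0.3404Y.
The good is inferior where dQ/dY < 0. Setting dQ/dY = 0 gives Y = 3.48 / 0.3404 = 10.22.

10.22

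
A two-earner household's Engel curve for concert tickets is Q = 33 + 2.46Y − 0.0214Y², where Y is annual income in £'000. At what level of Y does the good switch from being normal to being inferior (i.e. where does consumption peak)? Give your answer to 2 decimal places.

57.48

dQ/dY = 2.46 − 0.0428Y.
The good is inferior where dQ/dY < 0. Setting dQ/dY = 0 gives Y = 2.46 / 0.0428 = 57.48.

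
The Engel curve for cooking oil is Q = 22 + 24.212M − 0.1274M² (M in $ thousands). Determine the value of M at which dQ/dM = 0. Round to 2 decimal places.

dQ/dM = 24.212 − 0.2548M.
The good is inferior where dQ/dM < 0. Setting dQ/dM = 0 gives M = 24.212 / 0.2548 = 95.02.

95.02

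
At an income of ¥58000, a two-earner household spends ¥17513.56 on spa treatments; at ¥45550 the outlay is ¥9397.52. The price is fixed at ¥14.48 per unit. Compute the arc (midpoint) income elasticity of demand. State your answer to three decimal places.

2.508

With a constant price, Q₁ = 17513.56/14.48 = 1209.500 and Q₂ = 9397.52/14.48 = 649.000 (equivalently, work directly with expenditure since P cancels).
Midpoint %ΔQ = (9397.52 − 17513.56)/13455.54 = -0.60317; midpoint %ΔI = (45550 − 58000)/51775 = -0.24046.
η = -0.60317 / -0.24046 = 2.508.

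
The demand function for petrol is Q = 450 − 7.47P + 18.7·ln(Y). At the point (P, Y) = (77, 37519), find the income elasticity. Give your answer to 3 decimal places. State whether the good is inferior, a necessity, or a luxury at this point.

At P = 77, Y = 37519: Q = 71.770.
Holding P constant, ∂Q/∂Y = 18.7/Y = 0.000498414.
η_Y = (∂Q/∂Y)·(Y/Q) = 0.000498414 × (37519/71.770) = 0.261.
Since 0 < η < 1, this is a necessity.

0.261 (necessity)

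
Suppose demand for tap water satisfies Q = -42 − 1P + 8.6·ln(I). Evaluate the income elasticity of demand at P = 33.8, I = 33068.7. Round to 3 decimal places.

At P = 33.8, I = 33068.7: Q = 13.695.
Holding P constant, ∂Q/∂I = 8.6/I = 0.000260065.
η_I = (∂Q/∂I)·(I/Q) = 0.000260065 × (33068.7/13.695) = 0.628.

0.628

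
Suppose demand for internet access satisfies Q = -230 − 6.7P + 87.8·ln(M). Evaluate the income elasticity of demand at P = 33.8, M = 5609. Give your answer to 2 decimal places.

At P = 33.8, M = 5609: Q = 301.441.
Holding P constant, ∂Q/∂M = 87.8/M = 0.0156534.
η_M = (∂Q/∂M)·(M/Q) = 0.0156534 × (5609/301.441) = 0.29.

0.29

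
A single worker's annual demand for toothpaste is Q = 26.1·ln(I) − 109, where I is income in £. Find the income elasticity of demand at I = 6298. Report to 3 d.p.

At I = 6298: Q = 119.322.
dQ/dI = 26.1/I = 0.00414417 at this income.
η = (dQ/dI)·(I/Q) = 0.00414417 × (6298/119.322) = 0.219.

0.219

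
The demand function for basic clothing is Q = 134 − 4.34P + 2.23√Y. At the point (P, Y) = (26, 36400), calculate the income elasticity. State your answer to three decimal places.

0.476

At P = 26, Y = 36400: Q = 446.617.
Holding P constant, ∂Q/∂Y = 2.23/(2√Y) = 0.00584419.
η_Y = (∂Q/∂Y)·(Y/Q) = 0.00584419 × (36400/446.617) = 0.476.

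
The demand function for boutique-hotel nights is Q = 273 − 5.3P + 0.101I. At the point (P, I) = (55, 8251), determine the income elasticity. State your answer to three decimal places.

At P = 55, I = 8251: Q = 814.851.
Holding P constant, ∂Q/∂I = 0.101.
η_I = (∂Q/∂I)·(I/Q) = 0.101 × (8251/814.851) = 1.023.

1.023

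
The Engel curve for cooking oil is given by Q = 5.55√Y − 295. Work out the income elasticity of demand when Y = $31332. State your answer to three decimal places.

At Y = 31332: Q = 687.397.
dQ/dY = 5.55/(2√Y) = 0.0156772 at this income.
η = (dQ/dY)·(Y/Q) = 0.0156772 × (31332/687.397) = 0.715.

0.715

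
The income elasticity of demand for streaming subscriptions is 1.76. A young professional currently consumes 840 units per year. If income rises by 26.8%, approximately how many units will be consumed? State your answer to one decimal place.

%ΔQ ≈ η × %ΔI = 1.76 × 26.8% = 47.168%.
New Q ≈ 840 × (1 + 0.47168) = 1236.2.

1236.2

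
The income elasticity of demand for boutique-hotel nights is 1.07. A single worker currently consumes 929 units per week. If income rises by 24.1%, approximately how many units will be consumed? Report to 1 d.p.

1168.6

%ΔQ ≈ η × %ΔI = 1.07 × 24.1% = 25.787%.
New Q ≈ 929 × (1 + 0.25787) = 1168.6.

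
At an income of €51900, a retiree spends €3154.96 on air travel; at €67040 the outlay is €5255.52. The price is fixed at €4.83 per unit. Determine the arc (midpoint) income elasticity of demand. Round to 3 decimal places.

With a constant price, Q₁ = 3154.96/4.83 = 653.201 and Q₂ = 5255.52/4.83 = 1088.099 (equivalently, work directly with expenditure since P cancels).
Midpoint %ΔQ = (5255.52 − 3154.96)/4205.24 = 0.49951; midpoint %ΔI = (67040 − 51900)/59470 = 0.25458.
η = 0.49951 / 0.25458 = 1.962.

1.962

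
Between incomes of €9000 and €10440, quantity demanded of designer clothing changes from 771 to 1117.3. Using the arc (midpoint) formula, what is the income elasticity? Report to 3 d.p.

2.476

ΔQ = 1117.3 − 771 = 346.3; midpoint Q̄ = (771 + 1117.3)/2 = 944.15.
ΔI = 10440 − 9000 = 1440; midpoint Ī = (9000 + 10440)/2 = 9720.
η = (ΔQ/Q̄) ÷ (ΔI/Ī) = (346.3/944.15) ÷ (1440/9720) = 2.476.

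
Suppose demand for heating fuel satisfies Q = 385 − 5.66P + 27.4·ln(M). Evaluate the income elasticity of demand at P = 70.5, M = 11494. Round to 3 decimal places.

0.113

At P = 70.5, M = 11494: Q = 242.149.
Holding P constant, ∂Q/∂M = 27.4/M = 0.00238385.
η_M = (∂Q/∂M)·(M/Q) = 0.00238385 × (11494/242.149) = 0.113.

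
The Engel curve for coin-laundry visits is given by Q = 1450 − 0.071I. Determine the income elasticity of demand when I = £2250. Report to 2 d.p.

-0.12

At I = 2250: Q = 1290.250.
dQ/dI = −0.071.
η = (dQ/dI)·(I/Q) = -0.071 × (2250/1290.250) = -0.12.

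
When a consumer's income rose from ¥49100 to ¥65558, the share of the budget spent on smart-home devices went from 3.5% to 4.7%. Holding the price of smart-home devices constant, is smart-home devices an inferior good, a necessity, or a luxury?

The budget share rises as income rises, so η > 1.

luxury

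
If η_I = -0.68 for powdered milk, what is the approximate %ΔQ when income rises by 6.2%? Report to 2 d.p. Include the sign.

-4.22%

%ΔQ ≈ η × %ΔI = -0.68 × 6.2% = -4.22%.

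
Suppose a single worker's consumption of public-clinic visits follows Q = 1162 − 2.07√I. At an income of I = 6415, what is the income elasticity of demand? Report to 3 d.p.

At I = 6415: Q = 996.206.
dQ/dI = -2.07/(2√I) = -0.0129224 at this income.
η = (dQ/dI)·(I/Q) = -0.0129224 × (6415/996.206) = -0.083.

-0.083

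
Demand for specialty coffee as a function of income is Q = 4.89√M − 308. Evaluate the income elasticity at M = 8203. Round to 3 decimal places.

At M = 8203: Q = 134.889.
dQ/dM = 4.89/(2√M) = 0.0269956 at this income.
η = (dQ/dM)·(M/Q) = 0.0269956 × (8203/134.889) = 1.642.

1.642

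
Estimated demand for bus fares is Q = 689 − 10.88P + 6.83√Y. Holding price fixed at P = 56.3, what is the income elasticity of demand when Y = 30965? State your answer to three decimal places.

At P = 56.3, Y = 30965: Q = 1278.323.
Holding P constant, ∂Q/∂Y = 6.83/(2√Y) = 0.0194069.
η_Y = (∂Q/∂Y)·(Y/Q) = 0.0194069 × (30965/1278.323) = 0.470.

0.470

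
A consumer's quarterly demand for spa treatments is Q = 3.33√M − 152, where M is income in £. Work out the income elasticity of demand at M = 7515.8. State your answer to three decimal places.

At M = 7515.8: Q = 136.690.
dQ/dM = 3.33/(2√M) = 0.0192055 at this income.
η = (dQ/dM)·(M/Q) = 0.0192055 × (7515.8/136.690) = 1.056.

1.056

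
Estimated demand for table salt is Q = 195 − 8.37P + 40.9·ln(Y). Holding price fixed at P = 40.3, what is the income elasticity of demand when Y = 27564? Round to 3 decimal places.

At P = 40.3, Y = 27564: Q = 275.861.
Holding P constant, ∂Q/∂Y = 40.9/Y = 0.00148382.
η_Y = (∂Q/∂Y)·(Y/Q) = 0.00148382 × (27564/275.861) = 0.148.

0.148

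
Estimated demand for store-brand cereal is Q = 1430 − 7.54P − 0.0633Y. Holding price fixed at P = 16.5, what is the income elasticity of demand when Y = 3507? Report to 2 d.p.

At P = 16.5, Y = 3507: Q = 1083.597.
Holding P constant, ∂Q/∂Y = −0.0633.
η_Y = (∂Q/∂Y)·(Y/Q) = -0.0633 × (3507/1083.597) = -0.20.

-0.20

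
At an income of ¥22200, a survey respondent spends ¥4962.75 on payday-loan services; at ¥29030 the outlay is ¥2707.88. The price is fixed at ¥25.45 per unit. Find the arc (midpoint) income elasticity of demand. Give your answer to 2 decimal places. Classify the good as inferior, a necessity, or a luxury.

With a constant price, Q₁ = 4962.75/25.45 = 195.000 and Q₂ = 2707.88/25.45 = 106.400 (equivalently, work directly with expenditure since P cancels).
Midpoint %ΔQ = (2707.88 − 4962.75)/3835.32 = -0.58792; midpoint %ΔI = (29030 − 22200)/25615 = 0.26664.
η = -0.58792 / 0.26664 = -2.20.
η < 0 ⇒ inferior good.

-2.20 (inferior good)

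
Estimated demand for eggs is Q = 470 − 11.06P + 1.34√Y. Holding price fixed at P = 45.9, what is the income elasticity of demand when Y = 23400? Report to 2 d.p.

At P = 45.9, Y = 23400: Q = 167.327.
Holding P constant, ∂Q/∂Y = 1.34/(2√Y) = 0.00437993.
η_Y = (∂Q/∂Y)·(Y/Q) = 0.00437993 × (23400/167.327) = 0.61.

0.61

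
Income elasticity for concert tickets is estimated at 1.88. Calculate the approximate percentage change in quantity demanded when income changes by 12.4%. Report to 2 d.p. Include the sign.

%ΔQ ≈ η × %ΔI = 1.88 × 12.4% = 23.31%.

23.31%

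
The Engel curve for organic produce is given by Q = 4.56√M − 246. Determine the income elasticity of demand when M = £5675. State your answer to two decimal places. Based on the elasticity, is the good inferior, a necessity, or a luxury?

1.76 (luxury)

At M = 5675: Q = 97.517.
dQ/dM = 4.56/(2√M) = 0.0302658 at this income.
η = (dQ/dM)·(M/Q) = 0.0302658 × (5675/97.517) = 1.76.
Since η > 1, the good is a luxury.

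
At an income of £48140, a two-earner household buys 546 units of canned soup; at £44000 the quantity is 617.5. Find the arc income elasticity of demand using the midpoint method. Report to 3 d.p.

ΔQ = 617.5 − 546 = 71.5; midpoint Q̄ = (546 + 617.5)/2 = 581.75.
ΔI = 44000 − 48140 = -4140; midpoint Ī = (48140 + 44000)/2 = 46070.
η = (ΔQ/Q̄) ÷ (ΔI/Ī) = (71.5/581.75) ÷ (-4140/46070) = -1.368.

-1.368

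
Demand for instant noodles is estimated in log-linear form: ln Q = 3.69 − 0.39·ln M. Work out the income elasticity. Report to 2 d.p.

In a log-linear demand, the coefficient on ln M is the income elasticity.
So η = -0.39.

-0.39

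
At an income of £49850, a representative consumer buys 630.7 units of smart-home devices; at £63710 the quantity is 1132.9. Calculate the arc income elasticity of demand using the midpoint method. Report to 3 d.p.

ΔQ = 1132.9 − 630.7 = 502.2; midpoint Q̄ = (630.7 + 1132.9)/2 = 881.8.
ΔI = 63710 − 49850 = 13860; midpoint Ī = (49850 + 63710)/2 = 56780.
η = (ΔQ/Q̄) ÷ (ΔI/Ī) = (502.2/881.8) ÷ (13860/56780) = 2.333.

2.333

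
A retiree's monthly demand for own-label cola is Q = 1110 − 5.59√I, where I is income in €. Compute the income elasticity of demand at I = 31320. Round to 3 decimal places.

At I = 31320: Q = 120.712.
dQ/dI = -5.59/(2√I) = -0.0157932 at this income.
η = (dQ/dI)·(I/Q) = -0.0157932 × (31320/120.712) = -4.098.

-4.098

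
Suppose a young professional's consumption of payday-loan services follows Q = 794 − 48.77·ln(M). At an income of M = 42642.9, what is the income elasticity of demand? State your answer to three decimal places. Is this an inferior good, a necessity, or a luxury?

At M = 42642.9: Q = 274.082.
dQ/dM = -48.77/M = -0.00114368 at this income.
η = (dQ/dM)·(M/Q) = -0.00114368 × (42642.9/274.082) = -0.178.
Since η < 0, the good is an inferior good.

-0.178 (inferior good)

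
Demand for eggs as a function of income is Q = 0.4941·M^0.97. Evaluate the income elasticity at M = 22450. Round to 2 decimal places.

0.97

For Q = A·M^β the income elasticity is constant and equal to β.
Here β = 0.97, so η = 0.97.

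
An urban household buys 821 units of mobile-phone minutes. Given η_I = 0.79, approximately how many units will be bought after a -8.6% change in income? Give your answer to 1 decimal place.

765.2

%ΔQ ≈ η × %ΔI = 0.79 × (-8.6%) = -6.794%.
New Q ≈ 821 × (1 − 0.06794) = 765.2.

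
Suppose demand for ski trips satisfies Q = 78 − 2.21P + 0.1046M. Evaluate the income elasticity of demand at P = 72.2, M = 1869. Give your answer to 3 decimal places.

At P = 72.2, M = 1869: Q = 113.935.
Holding P constant, ∂Q/∂M = 0.1046.
η_M = (∂Q/∂M)·(M/Q) = 0.1046 × (1869/113.935) = 1.716.

1.716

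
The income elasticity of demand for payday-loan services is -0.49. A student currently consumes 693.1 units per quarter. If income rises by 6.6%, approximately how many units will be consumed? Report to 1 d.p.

%ΔQ ≈ η × %ΔI = -0.49 × 6.6% = -3.234%.
New Q ≈ 693.1 × (1 − 0.03234) = 670.7.

670.7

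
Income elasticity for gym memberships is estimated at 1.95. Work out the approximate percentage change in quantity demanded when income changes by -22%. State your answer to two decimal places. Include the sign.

%ΔQ ≈ η × %ΔI = 1.95 × (-22%) = -42.90%.

-42.90%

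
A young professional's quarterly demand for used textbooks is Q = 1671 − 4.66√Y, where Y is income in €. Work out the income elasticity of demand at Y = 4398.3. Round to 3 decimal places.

At Y = 4398.3: Q = 1361.950.
dQ/dY = -4.66/(2√Y) = -0.0351329 at this income.
η = (dQ/dY)·(Y/Q) = -0.0351329 × (4398.3/1361.950) = -0.113.

-0.113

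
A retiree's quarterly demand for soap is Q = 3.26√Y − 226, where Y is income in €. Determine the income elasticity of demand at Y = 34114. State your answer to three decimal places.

0.800

At Y = 34114: Q = 376.121.
dQ/dY = 3.26/(2√Y) = 0.00882513 at this income.
η = (dQ/dY)·(Y/Q) = 0.00882513 × (34114/376.121) = 0.800.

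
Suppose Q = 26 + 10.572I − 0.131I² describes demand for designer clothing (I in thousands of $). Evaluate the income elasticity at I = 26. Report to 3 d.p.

0.460

At I = 26: Q = 212.3160.
dQ/dI = 10.572 − 0.262I = 3.76000.
η = (dQ/dI)·(I/Q) = 3.76000 × (26/212.3160) = 0.460.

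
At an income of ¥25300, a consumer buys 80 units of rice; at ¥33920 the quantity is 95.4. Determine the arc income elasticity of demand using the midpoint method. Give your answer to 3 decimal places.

0.603

ΔQ = 95.4 − 80 = 15.4; midpoint Q̄ = (80 + 95.4)/2 = 87.7.
ΔI = 33920 − 25300 = 8620; midpoint Ī = (25300 + 33920)/2 = 29610.
η = (ΔQ/Q̄) ÷ (ΔI/Ī) = (15.4/87.7) ÷ (8620/29610) = 0.603.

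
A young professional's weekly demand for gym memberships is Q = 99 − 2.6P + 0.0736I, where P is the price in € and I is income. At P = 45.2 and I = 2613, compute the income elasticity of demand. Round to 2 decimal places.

At P = 45.2, I = 2613: Q = 173.797.
Holding P constant, ∂Q/∂I = 0.0736.
η_I = (∂Q/∂I)·(I/Q) = 0.0736 × (2613/173.797) = 1.11.

1.11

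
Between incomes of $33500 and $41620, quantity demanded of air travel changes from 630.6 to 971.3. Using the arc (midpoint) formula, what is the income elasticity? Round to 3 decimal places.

ΔQ = 971.3 − 630.6 = 340.7; midpoint Q̄ = (630.6 + 971.3)/2 = 800.95.
ΔI = 41620 − 33500 = 8120; midpoint Ī = (33500 + 41620)/2 = 37560.
η = (ΔQ/Q̄) ÷ (ΔI/Ī) = (340.7/800.95) ÷ (8120/37560) = 1.968.

1.968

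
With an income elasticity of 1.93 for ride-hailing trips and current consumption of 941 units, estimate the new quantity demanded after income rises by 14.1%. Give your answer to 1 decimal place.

%ΔQ ≈ η × %ΔI = 1.93 × 14.1% = 27.213%.
New Q ≈ 941 × (1 + 0.27213) = 1197.1.

1197.1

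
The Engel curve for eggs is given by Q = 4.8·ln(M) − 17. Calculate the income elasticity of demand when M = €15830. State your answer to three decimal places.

0.163

At M = 15830: Q = 29.414.
dQ/dM = 4.8/M = 0.000303222 at this income.
η = (dQ/dM)·(M/Q) = 0.000303222 × (15830/29.414) = 0.163.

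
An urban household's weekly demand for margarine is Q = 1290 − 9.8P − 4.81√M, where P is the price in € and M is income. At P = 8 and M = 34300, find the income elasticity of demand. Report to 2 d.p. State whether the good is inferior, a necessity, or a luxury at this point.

At P = 8, M = 34300: Q = 320.776.
Holding P constant, ∂Q/∂M = -4.81/(2√M) = -0.0129858.
η_M = (∂Q/∂M)·(M/Q) = -0.0129858 × (34300/320.776) = -1.39.
Since η < 0, this is an inferior good.

-1.39 (inferior good)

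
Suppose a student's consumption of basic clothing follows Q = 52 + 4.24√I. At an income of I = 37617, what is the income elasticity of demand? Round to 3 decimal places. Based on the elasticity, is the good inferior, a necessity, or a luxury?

0.470 (necessity)

At I = 37617: Q = 874.352.
dQ/dI = 4.24/(2√I) = 0.0109306 at this income.
η = (dQ/dI)·(I/Q) = 0.0109306 × (37617/874.352) = 0.470.
Since 0 < η < 1, the good is a necessity.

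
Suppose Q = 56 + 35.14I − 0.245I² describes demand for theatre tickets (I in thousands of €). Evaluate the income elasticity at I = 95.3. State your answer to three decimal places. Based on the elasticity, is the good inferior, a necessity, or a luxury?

At I = 95.3: Q = 1179.7300.
dQ/dI = 35.14 − 0.49I = -11.55700.
η = (dQ/dI)·(I/Q) = -11.55700 × (95.3/1179.7300) = -0.934.
η < 0 ⇒ inferior good.

-0.934 (inferior good)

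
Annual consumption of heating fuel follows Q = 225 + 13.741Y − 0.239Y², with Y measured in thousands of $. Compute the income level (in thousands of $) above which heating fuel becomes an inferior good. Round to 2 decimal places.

dQ/dY = 13.741 − 0.478Y.
The good is inferior where dQ/dY < 0. Setting dQ/dY = 0 gives Y = 13.741 / 0.478 = 28.75.

28.75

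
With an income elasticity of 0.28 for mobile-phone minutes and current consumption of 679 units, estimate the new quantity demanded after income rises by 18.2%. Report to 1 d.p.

713.6

%ΔQ ≈ η × %ΔI = 0.28 × 18.2% = 5.096%.
New Q ≈ 679 × (1 + 0.05096) = 713.6.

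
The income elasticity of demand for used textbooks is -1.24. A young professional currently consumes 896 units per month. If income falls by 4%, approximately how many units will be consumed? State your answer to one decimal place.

%ΔQ ≈ η × %ΔI = -1.24 × (-4%) = 4.96%.
New Q ≈ 896 × (1 + 0.0496) = 940.4.

940.4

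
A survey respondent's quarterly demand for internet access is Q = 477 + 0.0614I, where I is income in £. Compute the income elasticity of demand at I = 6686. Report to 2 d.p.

At I = 6686: Q = 887.520.
dQ/dI = 0.0614.
η = (dQ/dI)·(I/Q) = 0.0614 × (6686/887.520) = 0.46.

0.46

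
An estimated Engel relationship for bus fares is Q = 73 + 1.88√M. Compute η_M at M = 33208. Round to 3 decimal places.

At M = 33208: Q = 415.594.
dQ/dM = 1.88/(2√M) = 0.0051583 at this income.
η = (dQ/dM)·(M/Q) = 0.0051583 × (33208/415.594) = 0.412.

0.412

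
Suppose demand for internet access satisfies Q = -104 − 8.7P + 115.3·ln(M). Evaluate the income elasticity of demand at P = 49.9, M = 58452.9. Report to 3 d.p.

At P = 49.9, M = 58452.9: Q = 727.400.
Holding P constant, ∂Q/∂M = 115.3/M = 0.00197253.
η_M = (∂Q/∂M)·(M/Q) = 0.00197253 × (58452.9/727.400) = 0.159.

0.159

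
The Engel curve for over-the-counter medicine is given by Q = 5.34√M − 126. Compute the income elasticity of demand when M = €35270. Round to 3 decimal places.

At M = 35270: Q = 876.868.
dQ/dM = 5.34/(2√M) = 0.014217 at this income.
η = (dQ/dM)·(M/Q) = 0.014217 × (35270/876.868) = 0.572.

0.572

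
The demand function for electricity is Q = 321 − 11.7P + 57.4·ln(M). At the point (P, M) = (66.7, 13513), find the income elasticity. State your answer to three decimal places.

At P = 66.7, M = 13513: Q = 86.565.
Holding P constant, ∂Q/∂M = 57.4/M = 0.00424776.
η_M = (∂Q/∂M)·(M/Q) = 0.00424776 × (13513/86.565) = 0.663.

0.663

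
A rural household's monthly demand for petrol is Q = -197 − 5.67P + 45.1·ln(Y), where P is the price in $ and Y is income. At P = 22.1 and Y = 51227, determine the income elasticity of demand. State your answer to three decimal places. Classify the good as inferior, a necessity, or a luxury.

0.270 (necessity)

At P = 22.1, Y = 51227: Q = 166.758.
Holding P constant, ∂Q/∂Y = 45.1/Y = 0.000880395.
η_Y = (∂Q/∂Y)·(Y/Q) = 0.000880395 × (51227/166.758) = 0.270.
Since 0 < η < 1, this is a necessity.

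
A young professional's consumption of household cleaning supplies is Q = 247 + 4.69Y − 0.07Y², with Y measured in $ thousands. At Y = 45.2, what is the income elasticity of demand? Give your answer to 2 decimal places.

At Y = 45.2: Q = 315.9752.
dQ/dY = 4.69 − 0.14Y = -1.63800.
η = (dQ/dY)·(Y/Q) = -1.63800 × (45.2/315.9752) = -0.23.

-0.23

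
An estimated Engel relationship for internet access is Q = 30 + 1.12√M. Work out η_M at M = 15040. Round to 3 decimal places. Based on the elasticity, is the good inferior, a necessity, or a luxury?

At M = 15040: Q = 167.354.
dQ/dM = 1.12/(2√M) = 0.0045663 at this income.
η = (dQ/dM)·(M/Q) = 0.0045663 × (15040/167.354) = 0.410.
Since 0 < η < 1, the good is a necessity.

0.410 (necessity)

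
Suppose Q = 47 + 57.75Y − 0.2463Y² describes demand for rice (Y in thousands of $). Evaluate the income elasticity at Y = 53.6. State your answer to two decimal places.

At Y = 53.6: Q = 2434.7900.
dQ/dY = 57.75 − 0.4926Y = 31.34664.
η = (dQ/dY)·(Y/Q) = 31.34664 × (53.6/2434.7900) = 0.69.

0.69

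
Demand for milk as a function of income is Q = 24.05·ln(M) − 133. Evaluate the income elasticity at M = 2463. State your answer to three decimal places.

0.439

At M = 2463: Q = 54.810.
dQ/dM = 24.05/M = 0.00976451 at this income.
η = (dQ/dM)·(M/Q) = 0.00976451 × (2463/54.810) = 0.439.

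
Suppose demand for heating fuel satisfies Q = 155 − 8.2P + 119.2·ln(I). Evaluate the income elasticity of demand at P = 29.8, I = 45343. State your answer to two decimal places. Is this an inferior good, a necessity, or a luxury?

0.10 (necessity)

At P = 29.8, I = 45343: Q = 1188.704.
Holding P constant, ∂Q/∂I = 119.2/I = 0.00262885.
η_I = (∂Q/∂I)·(I/Q) = 0.00262885 × (45343/1188.704) = 0.10.
Since 0 < η < 1, this is a necessity.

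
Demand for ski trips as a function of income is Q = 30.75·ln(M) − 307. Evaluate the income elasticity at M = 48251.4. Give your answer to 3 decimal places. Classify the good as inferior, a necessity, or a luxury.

At M = 48251.4: Q = 24.614.
dQ/dM = 30.75/M = 0.000637287 at this income.
η = (dQ/dM)·(M/Q) = 0.000637287 × (48251.4/24.614) = 1.249.
Since η > 1, the good is a luxury.

1.249 (luxury)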